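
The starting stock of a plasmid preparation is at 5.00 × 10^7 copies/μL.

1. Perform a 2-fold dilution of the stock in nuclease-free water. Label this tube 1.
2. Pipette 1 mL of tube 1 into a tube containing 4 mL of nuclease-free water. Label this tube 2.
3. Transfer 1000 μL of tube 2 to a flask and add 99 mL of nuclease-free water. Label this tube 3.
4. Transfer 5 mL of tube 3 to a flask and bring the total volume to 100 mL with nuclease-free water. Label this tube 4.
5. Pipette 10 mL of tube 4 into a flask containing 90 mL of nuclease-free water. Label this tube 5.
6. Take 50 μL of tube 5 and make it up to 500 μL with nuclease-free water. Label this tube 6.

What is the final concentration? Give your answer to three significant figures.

Step 1: 2-fold → factor 2
Step 2: 1 mL + 4 mL = 5 mL total → factor 5/1 = 5
Step 3: 1000 μL + 99 mL = 1 × 10^5 μL total → factor 1 × 10^5/1000 = 100
Step 4: 5 mL brought to 100 mL → factor 100/5 = 20
Step 5: 10 mL + 90 mL = 100 mL total → factor 100/10 = 10
Step 6: 50 μL brought to 500 μL → factor 500/50 = 10
Overall dilution factor = 2 × 5 × 100 × 20 × 10 × 10 = 2 × 10^6
Final = 5.00 × 10^7 copies/μL / 2 × 10^6 = 25.0 copies/μL

25.0 copies/μL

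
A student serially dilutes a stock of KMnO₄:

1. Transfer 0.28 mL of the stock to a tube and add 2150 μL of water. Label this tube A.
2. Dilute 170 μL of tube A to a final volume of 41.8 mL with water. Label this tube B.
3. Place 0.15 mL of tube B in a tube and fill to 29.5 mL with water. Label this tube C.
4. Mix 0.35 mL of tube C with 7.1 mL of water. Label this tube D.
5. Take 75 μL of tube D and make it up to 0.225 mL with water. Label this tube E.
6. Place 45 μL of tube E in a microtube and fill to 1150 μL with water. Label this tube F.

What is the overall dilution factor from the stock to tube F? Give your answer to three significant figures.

Step 1: 0.28 mL + 2150 μL = 2.43 mL total → factor 2.43/0.28 = 8.6786
Step 2: 170 μL brought to 41.8 mL → factor 41800/170 = 245.88
Step 3: 0.15 mL brought to 29.5 mL → factor 29.5/0.15 = 196.67
Step 4: 0.35 mL + 7.1 mL = 7.45 mL total → factor 7.45/0.35 = 21.286
Step 5: 75 μL brought to 0.225 mL → factor 225/75 = 3
Step 6: 45 μL brought to 1150 μL → factor 1150/45 = 25.556
Overall dilution factor = 8.6786 × 245.88 × 196.67 × 21.286 × 3 × 25.556 = 6.8486 × 10^8

6.85 × 10^8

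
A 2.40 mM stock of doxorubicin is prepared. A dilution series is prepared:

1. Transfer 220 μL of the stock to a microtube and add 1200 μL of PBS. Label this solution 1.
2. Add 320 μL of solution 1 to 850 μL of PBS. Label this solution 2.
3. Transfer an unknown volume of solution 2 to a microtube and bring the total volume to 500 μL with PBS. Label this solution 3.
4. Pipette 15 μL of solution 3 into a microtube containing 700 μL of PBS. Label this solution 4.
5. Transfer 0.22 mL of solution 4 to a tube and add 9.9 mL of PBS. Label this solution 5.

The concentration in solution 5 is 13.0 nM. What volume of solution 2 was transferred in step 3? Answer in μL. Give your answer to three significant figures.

Step 1: 220 μL + 1200 μL = 1420 μL total → factor 1420/220 = 6.4545
Step 2: 320 μL + 850 μL = 1170 μL total → factor 1170/320 = 3.6562
Step 3: v brought to 500 μL → factor = 500 μL/v
Step 4: 15 μL + 700 μL = 715 μL total → factor 715/15 = 47.667
Step 5: 0.22 mL + 9.9 mL = 10.12 mL total → factor 10.12/0.22 = 46
Product of known-step factors = 51746
Overall factor = 2.40 mM / (13.0 nM) = 1.8462 × 10^5
Step-3 factor = 1.8462 × 10^5 / 51746 = 3.5677
v = 500 μL / 3.5677 = 140 μL

140 μL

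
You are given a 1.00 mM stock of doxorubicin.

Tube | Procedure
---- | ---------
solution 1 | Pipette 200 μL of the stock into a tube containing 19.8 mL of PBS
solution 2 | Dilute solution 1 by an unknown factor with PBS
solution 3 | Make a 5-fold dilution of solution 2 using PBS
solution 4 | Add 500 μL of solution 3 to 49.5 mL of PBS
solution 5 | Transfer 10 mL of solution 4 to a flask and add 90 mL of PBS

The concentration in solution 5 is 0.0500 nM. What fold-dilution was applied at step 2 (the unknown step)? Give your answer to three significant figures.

40.0-fold

Step 1: 200 μL + 19.8 mL = 20000 μL total → factor 20000/200 = 100
Step 2: unknown factor x
Step 3: 5-fold → factor 5
Step 4: 500 μL + 49.5 mL = 50000 μL total → factor 50000/500 = 100
Step 5: 10 mL + 90 mL = 100 mL total → factor 100/10 = 10
Product of known-step factors = 5 × 10^5
Overall factor = 1.00 mM / (0.0500 nM) = 2 × 10^7
x = 2 × 10^7 / 5 × 10^5 = 40.0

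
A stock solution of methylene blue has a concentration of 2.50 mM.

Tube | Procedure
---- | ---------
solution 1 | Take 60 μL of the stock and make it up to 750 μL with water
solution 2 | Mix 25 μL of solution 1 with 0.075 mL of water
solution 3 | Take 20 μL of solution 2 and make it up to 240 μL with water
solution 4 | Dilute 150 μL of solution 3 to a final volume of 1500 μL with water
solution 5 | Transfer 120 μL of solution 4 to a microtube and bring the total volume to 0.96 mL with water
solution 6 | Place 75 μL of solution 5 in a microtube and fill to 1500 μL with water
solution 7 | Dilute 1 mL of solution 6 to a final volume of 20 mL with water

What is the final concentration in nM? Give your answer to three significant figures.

Step 1: 60 μL brought to 750 μL → factor 750/60 = 12.5
Step 2: 25 μL + 0.075 mL = 100 μL total → factor 100/25 = 4
Step 3: 20 μL brought to 240 μL → factor 240/20 = 12
Step 4: 150 μL brought to 1500 μL → factor 1500/150 = 10
Step 5: 120 μL brought to 0.96 mL → factor 960/120 = 8
Step 6: 75 μL brought to 1500 μL → factor 1500/75 = 20
Step 7: 1 mL brought to 20 mL → factor 20/1 = 20
Overall dilution factor = 12.5 × 4 × 12 × 10 × 8 × 20 × 20 = 1.92 × 10^7
Final = 2.50 mM / 1.92 × 10^7 = 1.302 × 10^-7 mM = 0.130 nM

0.130 nM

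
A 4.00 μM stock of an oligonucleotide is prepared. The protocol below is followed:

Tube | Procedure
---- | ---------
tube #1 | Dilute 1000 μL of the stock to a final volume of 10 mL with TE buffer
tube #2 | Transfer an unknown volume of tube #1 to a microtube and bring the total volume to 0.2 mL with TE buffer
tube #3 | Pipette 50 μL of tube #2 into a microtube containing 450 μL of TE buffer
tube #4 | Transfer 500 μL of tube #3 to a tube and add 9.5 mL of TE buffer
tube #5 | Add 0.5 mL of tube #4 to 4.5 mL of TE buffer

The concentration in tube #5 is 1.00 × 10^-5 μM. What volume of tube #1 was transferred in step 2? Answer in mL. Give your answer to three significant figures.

Step 1: 1000 μL brought to 10 mL → factor 10000/1000 = 10
Step 2: v brought to 0.2 mL → factor = 0.2 mL/v
Step 3: 50 μL + 450 μL = 500 μL total → factor 500/50 = 10
Step 4: 500 μL + 9.5 mL = 10000 μL total → factor 10000/500 = 20
Step 5: 0.5 mL + 4.5 mL = 5 mL total → factor 5/0.5 = 10
Product of known-step factors = 20000
Overall factor = 4.00 μM / (1.00 × 10^-5 μM) = 4 × 10^5
Step-2 factor = 4 × 10^5 / 20000 = 20
v = 0.2 mL / 20 = 0.0100 mL

0.0100 mL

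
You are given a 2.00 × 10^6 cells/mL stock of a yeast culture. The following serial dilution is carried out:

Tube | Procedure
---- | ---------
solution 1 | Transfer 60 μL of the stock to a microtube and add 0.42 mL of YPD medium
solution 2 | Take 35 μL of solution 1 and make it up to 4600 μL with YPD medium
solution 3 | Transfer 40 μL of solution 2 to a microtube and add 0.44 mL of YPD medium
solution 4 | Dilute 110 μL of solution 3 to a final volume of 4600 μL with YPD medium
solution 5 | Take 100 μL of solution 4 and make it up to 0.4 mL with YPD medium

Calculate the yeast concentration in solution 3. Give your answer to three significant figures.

159 cells/mL

Step 1: 60 μL + 0.42 mL = 480 μL total → factor 480/60 = 8
Step 2: 35 μL brought to 4600 μL → factor 4600/35 = 131.43
Step 3: 40 μL + 0.44 mL = 480 μL total → factor 480/40 = 12
Dilution factor through solution 3 = 8 × 131.43 × 12 = 12617
[solution 3] = 2.00 × 10^6 cells/mL / 12617 = 159 cells/mL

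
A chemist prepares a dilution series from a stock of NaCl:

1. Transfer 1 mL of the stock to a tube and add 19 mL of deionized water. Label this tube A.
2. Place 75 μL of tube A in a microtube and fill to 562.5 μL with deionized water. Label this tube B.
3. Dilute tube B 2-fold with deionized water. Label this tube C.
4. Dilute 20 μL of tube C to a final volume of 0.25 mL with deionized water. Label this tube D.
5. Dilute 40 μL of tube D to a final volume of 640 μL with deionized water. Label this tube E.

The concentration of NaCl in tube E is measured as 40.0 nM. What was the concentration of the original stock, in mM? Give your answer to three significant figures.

2.40 mM

Step 1: 1 mL + 19 mL = 20 mL total → factor 20/1 = 20
Step 2: 75 μL brought to 562.5 μL → factor 562.5/75 = 7.5
Step 3: 2-fold → factor 2
Step 4: 20 μL brought to 0.25 mL → factor 250/20 = 12.5
Step 5: 40 μL brought to 640 μL → factor 640/40 = 16
Overall dilution factor = 20 × 7.5 × 2 × 12.5 × 16 = 60000
Stock = 40.0 nM × 60000 = 2.400 × 10^6 nM = 2.40 mM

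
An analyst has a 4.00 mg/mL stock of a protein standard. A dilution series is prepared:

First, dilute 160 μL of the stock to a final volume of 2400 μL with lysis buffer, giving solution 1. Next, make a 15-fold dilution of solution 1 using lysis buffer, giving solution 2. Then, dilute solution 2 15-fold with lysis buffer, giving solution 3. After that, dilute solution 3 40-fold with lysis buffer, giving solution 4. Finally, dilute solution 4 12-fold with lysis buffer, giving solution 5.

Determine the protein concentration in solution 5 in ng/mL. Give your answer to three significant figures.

2.47 ng/mL

Step 1: 160 μL brought to 2400 μL → factor 2400/160 = 15
Step 2: 15-fold → factor 15
Step 3: 15-fold → factor 15
Step 4: 40-fold → factor 40
Step 5: 12-fold → factor 12
Overall dilution factor = 15 × 15 × 15 × 40 × 12 = 1.62 × 10^6
Final = 4.00 mg/mL / 1.62 × 10^6 = 2.469 × 10^-6 mg/mL = 2.47 ng/mL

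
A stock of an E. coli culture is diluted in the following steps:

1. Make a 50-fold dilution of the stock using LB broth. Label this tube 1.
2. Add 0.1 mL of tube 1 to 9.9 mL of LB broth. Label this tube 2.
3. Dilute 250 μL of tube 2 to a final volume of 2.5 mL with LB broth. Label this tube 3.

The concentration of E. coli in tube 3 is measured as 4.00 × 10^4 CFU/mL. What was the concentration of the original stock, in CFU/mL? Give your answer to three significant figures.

Step 1: 50-fold → factor 50
Step 2: 0.1 mL + 9.9 mL = 10 mL total → factor 10/0.1 = 100
Step 3: 250 μL brought to 2.5 mL → factor 2500/250 = 10
Overall dilution factor = 50 × 100 × 10 = 50000
Stock = 4.00 × 10^4 CFU/mL × 50000 = 2.00 × 10^9 CFU/mL

2.00 × 10^9 CFU/mL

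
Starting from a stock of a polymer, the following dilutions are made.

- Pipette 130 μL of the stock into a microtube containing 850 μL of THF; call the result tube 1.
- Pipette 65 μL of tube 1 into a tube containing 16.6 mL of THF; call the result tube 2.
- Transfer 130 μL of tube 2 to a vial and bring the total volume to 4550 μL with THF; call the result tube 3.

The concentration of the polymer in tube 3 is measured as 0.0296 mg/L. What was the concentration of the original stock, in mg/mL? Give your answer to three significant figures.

Step 1: 130 μL + 850 μL = 980 μL total → factor 980/130 = 7.5385
Step 2: 65 μL + 16.6 mL = 16665 μL total → factor 16665/65 = 256.38
Step 3: 130 μL brought to 4550 μL → factor 4550/130 = 35
Overall dilution factor = 7.5385 × 256.38 × 35 = 67646
Stock = 0.0296 mg/L × 67646 = 2002 mg/L = 2.00 mg/mL

2.00 mg/mL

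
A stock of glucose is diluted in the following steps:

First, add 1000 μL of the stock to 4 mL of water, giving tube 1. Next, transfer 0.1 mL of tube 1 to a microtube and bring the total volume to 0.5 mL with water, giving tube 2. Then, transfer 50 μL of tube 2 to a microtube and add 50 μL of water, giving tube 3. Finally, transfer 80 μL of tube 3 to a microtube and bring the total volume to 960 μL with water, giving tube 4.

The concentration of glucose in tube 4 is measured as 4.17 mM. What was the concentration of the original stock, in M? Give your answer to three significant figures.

2.50 M

Step 1: 1000 μL + 4 mL = 5000 μL total → factor 5000/1000 = 5
Step 2: 0.1 mL brought to 0.5 mL → factor 0.5/0.1 = 5
Step 3: 50 μL + 50 μL = 100 μL total → factor 100/50 = 2
Step 4: 80 μL brought to 960 μL → factor 960/80 = 12
Overall dilution factor = 5 × 5 × 2 × 12 = 600
Stock = 4.17 mM × 600 = 2502 mM = 2.50 M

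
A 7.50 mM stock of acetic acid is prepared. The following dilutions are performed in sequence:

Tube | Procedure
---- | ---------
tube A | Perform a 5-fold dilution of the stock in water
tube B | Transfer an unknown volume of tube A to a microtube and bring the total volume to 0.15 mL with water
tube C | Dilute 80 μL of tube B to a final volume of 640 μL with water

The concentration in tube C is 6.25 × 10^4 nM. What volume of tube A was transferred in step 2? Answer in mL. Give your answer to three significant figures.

0.0500 mL

Step 1: 5-fold → factor 5
Step 2: v brought to 0.15 mL → factor = 0.15 mL/v
Step 3: 80 μL brought to 640 μL → factor 640/80 = 8
Product of known-step factors = 40
Overall factor = 7.50 mM / (6.25 × 10^4 nM) = 120
Step-2 factor = 120 / 40 = 3
v = 0.15 mL / 3 = 0.0500 mL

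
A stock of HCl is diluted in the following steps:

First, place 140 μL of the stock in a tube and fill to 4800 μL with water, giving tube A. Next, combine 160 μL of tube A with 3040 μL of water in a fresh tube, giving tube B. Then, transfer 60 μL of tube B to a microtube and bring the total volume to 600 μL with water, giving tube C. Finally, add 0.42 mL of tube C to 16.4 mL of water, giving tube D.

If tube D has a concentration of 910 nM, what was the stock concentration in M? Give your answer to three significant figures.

0.250 M

Step 1: 140 μL brought to 4800 μL → factor 4800/140 = 34.286
Step 2: 160 μL + 3040 μL = 3200 μL total → factor 3200/160 = 20
Step 3: 60 μL brought to 600 μL → factor 600/60 = 10
Step 4: 0.42 mL + 16.4 mL = 16.82 mL total → factor 16.82/0.42 = 40.048
Overall dilution factor = 34.286 × 20 × 10 × 40.048 = 2.7461 × 10^5
Stock = 910 nM × 2.7461 × 10^5 = 2.499 × 10^8 nM = 0.250 M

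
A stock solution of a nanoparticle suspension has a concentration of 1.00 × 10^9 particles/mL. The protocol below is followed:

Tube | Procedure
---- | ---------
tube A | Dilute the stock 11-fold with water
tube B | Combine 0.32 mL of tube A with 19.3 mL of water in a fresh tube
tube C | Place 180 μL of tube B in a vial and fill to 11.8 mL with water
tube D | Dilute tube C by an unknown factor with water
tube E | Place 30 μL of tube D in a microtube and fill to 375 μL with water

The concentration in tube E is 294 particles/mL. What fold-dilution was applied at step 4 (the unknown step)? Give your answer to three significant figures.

6.15-fold

Step 1: 11-fold → factor 11
Step 2: 0.32 mL + 19.3 mL = 19.62 mL total → factor 19.62/0.32 = 61.312
Step 3: 180 μL brought to 11.8 mL → factor 11800/180 = 65.556
Step 4: unknown factor x
Step 5: 30 μL brought to 375 μL → factor 375/30 = 12.5
Product of known-step factors = 5.5266 × 10^5
Overall factor = 1.00 × 10^9 particles/mL / (294 particles/mL) = 3.4014 × 10^6
x = 3.4014 × 10^6 / 5.5266 × 10^5 = 6.15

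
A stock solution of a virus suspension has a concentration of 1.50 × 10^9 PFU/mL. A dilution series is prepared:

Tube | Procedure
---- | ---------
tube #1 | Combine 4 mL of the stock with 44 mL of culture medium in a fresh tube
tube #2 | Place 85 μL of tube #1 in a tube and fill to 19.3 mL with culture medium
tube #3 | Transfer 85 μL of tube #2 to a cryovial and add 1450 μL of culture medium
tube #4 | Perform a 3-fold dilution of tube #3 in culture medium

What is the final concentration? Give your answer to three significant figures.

Step 1: 4 mL + 44 mL = 48 mL total → factor 48/4 = 12
Step 2: 85 μL brought to 19.3 mL → factor 19300/85 = 227.06
Step 3: 85 μL + 1450 μL = 1535 μL total → factor 1535/85 = 18.059
Step 4: 3-fold → factor 3
Overall dilution factor = 12 × 227.06 × 18.059 × 3 = 1.4761 × 10^5
Final = 1.50 × 10^9 PFU/mL / 1.4761 × 10^5 = 1.02 × 10^4 PFU/mL

1.02 × 10^4 PFU/mL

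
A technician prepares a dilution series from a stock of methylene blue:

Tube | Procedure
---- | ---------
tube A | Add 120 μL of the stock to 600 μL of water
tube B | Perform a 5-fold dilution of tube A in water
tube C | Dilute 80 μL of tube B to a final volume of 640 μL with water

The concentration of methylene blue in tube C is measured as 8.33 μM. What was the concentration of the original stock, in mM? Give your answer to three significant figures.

2.00 mM

Step 1: 120 μL + 600 μL = 720 μL total → factor 720/120 = 6
Step 2: 5-fold → factor 5
Step 3: 80 μL brought to 640 μL → factor 640/80 = 8
Overall dilution factor = 6 × 5 × 8 = 240
Stock = 8.33 μM × 240 = 1999 μM = 2.00 mM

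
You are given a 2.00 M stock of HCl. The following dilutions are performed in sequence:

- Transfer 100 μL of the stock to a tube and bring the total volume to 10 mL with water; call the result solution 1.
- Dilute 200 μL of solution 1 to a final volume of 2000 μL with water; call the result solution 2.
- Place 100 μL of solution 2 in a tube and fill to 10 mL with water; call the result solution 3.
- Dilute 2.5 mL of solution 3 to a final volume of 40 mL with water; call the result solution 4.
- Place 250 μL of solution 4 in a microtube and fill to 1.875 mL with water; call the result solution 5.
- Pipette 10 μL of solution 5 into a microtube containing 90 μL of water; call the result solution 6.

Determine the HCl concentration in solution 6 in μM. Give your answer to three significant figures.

Step 1: 100 μL brought to 10 mL → factor 10000/100 = 100
Step 2: 200 μL brought to 2000 μL → factor 2000/200 = 10
Step 3: 100 μL brought to 10 mL → factor 10000/100 = 100
Step 4: 2.5 mL brought to 40 mL → factor 40/2.5 = 16
Step 5: 250 μL brought to 1.875 mL → factor 1875/250 = 7.5
Step 6: 10 μL + 90 μL = 100 μL total → factor 100/10 = 10
Overall dilution factor = 100 × 10 × 100 × 16 × 7.5 × 10 = 1.2 × 10^8
Final = 2.00 M / 1.2 × 10^8 = 1.667 × 10^-8 M = 0.0167 μM

0.0167 μM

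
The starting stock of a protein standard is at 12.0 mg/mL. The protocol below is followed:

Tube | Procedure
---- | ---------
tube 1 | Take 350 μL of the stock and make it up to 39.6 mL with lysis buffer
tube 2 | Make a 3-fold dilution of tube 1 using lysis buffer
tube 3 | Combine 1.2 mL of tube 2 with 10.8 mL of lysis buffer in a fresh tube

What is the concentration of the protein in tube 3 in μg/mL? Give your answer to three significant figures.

3.54 μg/mL

Step 1: 350 μL brought to 39.6 mL → factor 39600/350 = 113.14
Step 2: 3-fold → factor 3
Step 3: 1.2 mL + 10.8 mL = 12 mL total → factor 12/1.2 = 10
Overall dilution factor = 113.14 × 3 × 10 = 3394.3
Final = 12.0 mg/mL / 3394.3 = 0.003535 mg/mL = 3.54 μg/mL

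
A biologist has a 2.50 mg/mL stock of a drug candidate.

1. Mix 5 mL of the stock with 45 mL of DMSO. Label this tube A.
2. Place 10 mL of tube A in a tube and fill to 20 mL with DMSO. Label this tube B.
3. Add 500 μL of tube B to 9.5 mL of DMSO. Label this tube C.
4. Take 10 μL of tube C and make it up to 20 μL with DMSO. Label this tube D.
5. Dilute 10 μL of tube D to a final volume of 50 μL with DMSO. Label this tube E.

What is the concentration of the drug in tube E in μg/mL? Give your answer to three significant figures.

Step 1: 5 mL + 45 mL = 50 mL total → factor 50/5 = 10
Step 2: 10 mL brought to 20 mL → factor 20/10 = 2
Step 3: 500 μL + 9.5 mL = 10000 μL total → factor 10000/500 = 20
Step 4: 10 μL brought to 20 μL → factor 20/10 = 2
Step 5: 10 μL brought to 50 μL → factor 50/10 = 5
Overall dilution factor = 10 × 2 × 20 × 2 × 5 = 4000
Final = 2.50 mg/mL / 4000 = 0.0006250 mg/mL = 0.625 μg/mL

0.625 μg/mL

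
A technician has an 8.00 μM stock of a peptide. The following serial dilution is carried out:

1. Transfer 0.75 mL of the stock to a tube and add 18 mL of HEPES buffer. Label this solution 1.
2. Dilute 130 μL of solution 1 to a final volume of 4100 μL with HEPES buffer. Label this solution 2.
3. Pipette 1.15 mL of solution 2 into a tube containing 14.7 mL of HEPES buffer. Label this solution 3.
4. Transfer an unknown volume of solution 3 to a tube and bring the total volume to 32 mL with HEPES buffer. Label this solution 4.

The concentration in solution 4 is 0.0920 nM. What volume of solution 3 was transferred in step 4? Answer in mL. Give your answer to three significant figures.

4.00 mL

Step 1: 0.75 mL + 18 mL = 18.75 mL total → factor 18.75/0.75 = 25
Step 2: 130 μL brought to 4100 μL → factor 4100/130 = 31.538
Step 3: 1.15 mL + 14.7 mL = 15.85 mL total → factor 15.85/1.15 = 13.783
Step 4: v brought to 32 mL → factor = 32 mL/v
Product of known-step factors = 10867
Overall factor = 8.00 μM / (0.0920 nM) = 86957
Step-4 factor = 86957 / 10867 = 8.0018
v = 32 mL / 8.0018 = 4.00 mL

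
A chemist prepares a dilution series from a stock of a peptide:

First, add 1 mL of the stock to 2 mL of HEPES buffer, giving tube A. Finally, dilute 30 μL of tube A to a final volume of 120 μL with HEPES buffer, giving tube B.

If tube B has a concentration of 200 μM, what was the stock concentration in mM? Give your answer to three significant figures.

2.40 mM

Step 1: 1 mL + 2 mL = 3 mL total → factor 3/1 = 3
Step 2: 30 μL brought to 120 μL → factor 120/30 = 4
Overall dilution factor = 3 × 4 = 12
Stock = 200 μM × 12 = 2400 μM = 2.40 mM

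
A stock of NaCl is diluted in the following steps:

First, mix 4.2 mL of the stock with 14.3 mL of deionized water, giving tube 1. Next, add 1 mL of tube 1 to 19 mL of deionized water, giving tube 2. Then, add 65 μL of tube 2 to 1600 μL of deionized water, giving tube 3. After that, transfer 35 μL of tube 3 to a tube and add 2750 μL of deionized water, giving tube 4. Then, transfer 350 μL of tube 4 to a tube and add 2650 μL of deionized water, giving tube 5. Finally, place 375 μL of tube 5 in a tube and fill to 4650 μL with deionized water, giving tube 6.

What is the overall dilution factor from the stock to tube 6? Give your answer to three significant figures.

Step 1: 4.2 mL + 14.3 mL = 18.5 mL total → factor 18.5/4.2 = 4.4048
Step 2: 1 mL + 19 mL = 20 mL total → factor 20/1 = 20
Step 3: 65 μL + 1600 μL = 1665 μL total → factor 1665/65 = 25.615
Step 4: 35 μL + 2750 μL = 2785 μL total → factor 2785/35 = 79.571
Step 5: 350 μL + 2650 μL = 3000 μL total → factor 3000/350 = 8.5714
Step 6: 375 μL brought to 4650 μL → factor 4650/375 = 12.4
Overall dilution factor = 4.4048 × 20 × 25.615 × 79.571 × 8.5714 × 12.4 = 1.9085 × 10^7

1.91 × 10^7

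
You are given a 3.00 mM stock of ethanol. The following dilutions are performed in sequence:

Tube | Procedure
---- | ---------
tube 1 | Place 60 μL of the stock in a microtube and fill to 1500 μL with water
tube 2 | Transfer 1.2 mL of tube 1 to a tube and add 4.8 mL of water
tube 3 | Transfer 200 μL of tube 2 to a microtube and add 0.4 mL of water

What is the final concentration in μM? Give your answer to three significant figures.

Step 1: 60 μL brought to 1500 μL → factor 1500/60 = 25
Step 2: 1.2 mL + 4.8 mL = 6 mL total → factor 6/1.2 = 5
Step 3: 200 μL + 0.4 mL = 600 μL total → factor 600/200 = 3
Overall dilution factor = 25 × 5 × 3 = 375
Final = 3.00 mM / 375 = 0.008000 mM = 8.00 μM

8.00 μM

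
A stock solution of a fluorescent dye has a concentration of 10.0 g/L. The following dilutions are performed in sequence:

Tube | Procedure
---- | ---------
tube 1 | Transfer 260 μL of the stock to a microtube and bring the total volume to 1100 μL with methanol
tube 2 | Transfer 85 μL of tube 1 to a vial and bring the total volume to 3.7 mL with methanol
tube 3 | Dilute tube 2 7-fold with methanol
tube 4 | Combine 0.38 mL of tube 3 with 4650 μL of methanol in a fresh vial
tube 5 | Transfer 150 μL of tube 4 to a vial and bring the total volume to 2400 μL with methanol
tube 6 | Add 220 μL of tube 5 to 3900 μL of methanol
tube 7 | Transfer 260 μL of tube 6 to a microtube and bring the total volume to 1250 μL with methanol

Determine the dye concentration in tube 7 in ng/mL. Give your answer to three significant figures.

Step 1: 260 μL brought to 1100 μL → factor 1100/260 = 4.2308
Step 2: 85 μL brought to 3.7 mL → factor 3700/85 = 43.529
Step 3: 7-fold → factor 7
Step 4: 0.38 mL + 4650 μL = 5.03 mL total → factor 5.03/0.38 = 13.237
Step 5: 150 μL brought to 2400 μL → factor 2400/150 = 16
Step 6: 220 μL + 3900 μL = 4120 μL total → factor 4120/220 = 18.727
Step 7: 260 μL brought to 1250 μL → factor 1250/260 = 4.8077
Overall dilution factor = 4.2308 × 43.529 × 7 × 13.237 × 16 × 18.727 × 4.8077 = 2.4582 × 10^7
Final = 10.0 g/L / 2.4582 × 10^7 = 4.068 × 10^-7 g/L = 0.407 ng/mL

0.407 ng/mL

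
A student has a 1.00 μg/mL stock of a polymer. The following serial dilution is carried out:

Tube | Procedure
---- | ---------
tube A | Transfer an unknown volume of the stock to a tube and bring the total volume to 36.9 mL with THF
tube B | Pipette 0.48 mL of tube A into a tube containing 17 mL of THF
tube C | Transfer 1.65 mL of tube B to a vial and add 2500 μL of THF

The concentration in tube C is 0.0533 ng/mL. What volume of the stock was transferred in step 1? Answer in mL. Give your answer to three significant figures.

0.180 mL

Step 1: v brought to 36.9 mL → factor = 36.9 mL/v
Step 2: 0.48 mL + 17 mL = 17.48 mL total → factor 17.48/0.48 = 36.417
Step 3: 1.65 mL + 2500 μL = 4.15 mL total → factor 4.15/1.65 = 2.5152
Product of known-step factors = 91.593
Overall factor = 1.00 μg/mL / (0.0533 ng/mL) = 18762
Step-1 factor = 18762 / 91.593 = 204.84
v = 36.9 mL / 204.84 = 0.180 mL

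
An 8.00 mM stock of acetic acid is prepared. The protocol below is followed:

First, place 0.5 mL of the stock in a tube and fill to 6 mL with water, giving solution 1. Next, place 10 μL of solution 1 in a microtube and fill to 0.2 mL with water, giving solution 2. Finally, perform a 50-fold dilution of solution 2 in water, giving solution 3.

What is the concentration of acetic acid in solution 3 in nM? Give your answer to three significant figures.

667 nM

Step 1: 0.5 mL brought to 6 mL → factor 6/0.5 = 12
Step 2: 10 μL brought to 0.2 mL → factor 200/10 = 20
Step 3: 50-fold → factor 50
Overall dilution factor = 12 × 20 × 50 = 12000
Final = 8.00 mM / 12000 = 0.0006667 mM = 667 nM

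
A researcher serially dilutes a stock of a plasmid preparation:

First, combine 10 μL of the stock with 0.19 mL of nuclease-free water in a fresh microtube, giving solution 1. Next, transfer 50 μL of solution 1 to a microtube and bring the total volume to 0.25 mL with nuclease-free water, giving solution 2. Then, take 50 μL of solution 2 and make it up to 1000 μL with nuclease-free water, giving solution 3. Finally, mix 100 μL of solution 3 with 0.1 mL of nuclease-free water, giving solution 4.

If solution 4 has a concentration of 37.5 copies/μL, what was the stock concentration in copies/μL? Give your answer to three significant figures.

1.50 × 10^5 copies/μL

Step 1: 10 μL + 0.19 mL = 200 μL total → factor 200/10 = 20
Step 2: 50 μL brought to 0.25 mL → factor 250/50 = 5
Step 3: 50 μL brought to 1000 μL → factor 1000/50 = 20
Step 4: 100 μL + 0.1 mL = 200 μL total → factor 200/100 = 2
Overall dilution factor = 20 × 5 × 20 × 2 = 4000
Stock = 37.5 copies/μL × 4000 = 1.50 × 10^5 copies/μL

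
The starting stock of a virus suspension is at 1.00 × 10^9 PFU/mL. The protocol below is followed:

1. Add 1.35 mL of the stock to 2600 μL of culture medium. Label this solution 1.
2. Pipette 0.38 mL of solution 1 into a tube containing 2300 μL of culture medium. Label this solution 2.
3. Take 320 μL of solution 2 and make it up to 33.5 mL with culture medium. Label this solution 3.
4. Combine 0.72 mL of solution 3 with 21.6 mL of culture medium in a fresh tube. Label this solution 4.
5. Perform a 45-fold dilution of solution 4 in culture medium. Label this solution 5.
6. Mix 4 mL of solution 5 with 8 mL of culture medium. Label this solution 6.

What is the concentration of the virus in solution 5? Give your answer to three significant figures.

Step 1: 1.35 mL + 2600 μL = 3.95 mL total → factor 3.95/1.35 = 2.9259
Step 2: 0.38 mL + 2300 μL = 2.68 mL total → factor 2.68/0.38 = 7.0526
Step 3: 320 μL brought to 33.5 mL → factor 33500/320 = 104.69
Step 4: 0.72 mL + 21.6 mL = 22.32 mL total → factor 22.32/0.72 = 31
Step 5: 45-fold → factor 45
Dilution factor through solution 5 = 2.9259 × 7.0526 × 104.69 × 31 × 45 = 3.0136 × 10^6
[solution 5] = 1.00 × 10^9 PFU/mL / 3.0136 × 10^6 = 332 PFU/mL

332 PFU/mL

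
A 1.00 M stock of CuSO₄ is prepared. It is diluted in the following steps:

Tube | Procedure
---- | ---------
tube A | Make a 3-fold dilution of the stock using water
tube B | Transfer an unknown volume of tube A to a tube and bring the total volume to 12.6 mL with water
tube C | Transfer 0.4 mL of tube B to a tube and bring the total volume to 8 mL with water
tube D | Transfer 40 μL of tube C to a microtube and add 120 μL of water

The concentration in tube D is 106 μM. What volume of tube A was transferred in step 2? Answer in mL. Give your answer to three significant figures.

0.321 mL

Step 1: 3-fold → factor 3
Step 2: v brought to 12.6 mL → factor = 12.6 mL/v
Step 3: 0.4 mL brought to 8 mL → factor 8/0.4 = 20
Step 4: 40 μL + 120 μL = 160 μL total → factor 160/40 = 4
Product of known-step factors = 240
Overall factor = 1.00 M / (106 μM) = 9434
Step-2 factor = 9434 / 240 = 39.308
v = 12.6 mL / 39.308 = 0.321 mL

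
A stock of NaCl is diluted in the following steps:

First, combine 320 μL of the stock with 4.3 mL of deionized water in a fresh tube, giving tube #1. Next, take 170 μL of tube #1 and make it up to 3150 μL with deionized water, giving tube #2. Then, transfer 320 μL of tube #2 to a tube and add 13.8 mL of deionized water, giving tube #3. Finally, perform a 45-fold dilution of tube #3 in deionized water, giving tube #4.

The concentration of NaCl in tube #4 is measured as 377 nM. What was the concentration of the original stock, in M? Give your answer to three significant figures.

0.200 M

Step 1: 320 μL + 4.3 mL = 4620 μL total → factor 4620/320 = 14.438
Step 2: 170 μL brought to 3150 μL → factor 3150/170 = 18.529
Step 3: 320 μL + 13.8 mL = 14120 μL total → factor 14120/320 = 44.125
Step 4: 45-fold → factor 45
Overall dilution factor = 14.438 × 18.529 × 44.125 × 45 = 5.3119 × 10^5
Stock = 377 nM × 5.3119 × 10^5 = 2.003 × 10^8 nM = 0.200 M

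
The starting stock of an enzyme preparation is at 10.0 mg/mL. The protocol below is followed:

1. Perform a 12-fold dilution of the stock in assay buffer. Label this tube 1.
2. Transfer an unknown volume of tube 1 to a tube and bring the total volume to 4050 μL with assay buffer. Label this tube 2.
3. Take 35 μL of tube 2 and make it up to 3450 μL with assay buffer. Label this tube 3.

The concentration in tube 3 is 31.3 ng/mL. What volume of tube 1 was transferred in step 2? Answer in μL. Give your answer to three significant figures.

15.0 μL

Step 1: 12-fold → factor 12
Step 2: v brought to 4050 μL → factor = 4050 μL/v
Step 3: 35 μL brought to 3450 μL → factor 3450/35 = 98.571
Product of known-step factors = 1182.9
Overall factor = 10.0 mg/mL / (31.3 ng/mL) = 3.1949 × 10^5
Step-2 factor = 3.1949 × 10^5 / 1182.9 = 270.1
v = 4050 μL / 270.1 = 15.0 μL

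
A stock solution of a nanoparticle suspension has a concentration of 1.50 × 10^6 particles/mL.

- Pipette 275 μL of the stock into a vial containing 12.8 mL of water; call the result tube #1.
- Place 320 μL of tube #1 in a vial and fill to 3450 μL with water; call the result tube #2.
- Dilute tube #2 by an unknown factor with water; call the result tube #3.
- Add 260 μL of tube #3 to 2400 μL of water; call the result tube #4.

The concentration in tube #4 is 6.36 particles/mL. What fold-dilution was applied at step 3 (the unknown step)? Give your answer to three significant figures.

45.0-fold

Step 1: 275 μL + 12.8 mL = 13075 μL total → factor 13075/275 = 47.545
Step 2: 320 μL brought to 3450 μL → factor 3450/320 = 10.781
Step 3: unknown factor x
Step 4: 260 μL + 2400 μL = 2660 μL total → factor 2660/260 = 10.231
Product of known-step factors = 5244.3
Overall factor = 1.50 × 10^6 particles/mL / (6.36 particles/mL) = 2.3585 × 10^5
x = 2.3585 × 10^5 / 5244.3 = 45.0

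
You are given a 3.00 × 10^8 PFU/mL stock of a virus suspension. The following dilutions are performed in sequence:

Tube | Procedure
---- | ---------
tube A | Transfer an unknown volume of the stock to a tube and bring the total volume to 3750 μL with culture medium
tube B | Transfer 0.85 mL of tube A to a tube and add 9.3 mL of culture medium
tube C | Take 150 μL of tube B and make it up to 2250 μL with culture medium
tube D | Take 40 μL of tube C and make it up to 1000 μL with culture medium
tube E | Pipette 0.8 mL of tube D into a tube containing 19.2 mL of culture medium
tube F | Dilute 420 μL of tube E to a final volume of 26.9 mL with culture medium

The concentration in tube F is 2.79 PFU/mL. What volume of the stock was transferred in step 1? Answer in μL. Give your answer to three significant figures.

Step 1: v brought to 3750 μL → factor = 3750 μL/v
Step 2: 0.85 mL + 9.3 mL = 10.15 mL total → factor 10.15/0.85 = 11.941
Step 3: 150 μL brought to 2250 μL → factor 2250/150 = 15
Step 4: 40 μL brought to 1000 μL → factor 1000/40 = 25
Step 5: 0.8 mL + 19.2 mL = 20 mL total → factor 20/0.8 = 25
Step 6: 420 μL brought to 26.9 mL → factor 26900/420 = 64.048
Product of known-step factors = 7.17 × 10^6
Overall factor = 3.00 × 10^8 PFU/mL / (2.79 PFU/mL) = 1.0753 × 10^8
Step-1 factor = 1.0753 × 10^8 / 7.17 × 10^6 = 14.997
v = 3750 μL / 14.997 = 250 μL

250 μL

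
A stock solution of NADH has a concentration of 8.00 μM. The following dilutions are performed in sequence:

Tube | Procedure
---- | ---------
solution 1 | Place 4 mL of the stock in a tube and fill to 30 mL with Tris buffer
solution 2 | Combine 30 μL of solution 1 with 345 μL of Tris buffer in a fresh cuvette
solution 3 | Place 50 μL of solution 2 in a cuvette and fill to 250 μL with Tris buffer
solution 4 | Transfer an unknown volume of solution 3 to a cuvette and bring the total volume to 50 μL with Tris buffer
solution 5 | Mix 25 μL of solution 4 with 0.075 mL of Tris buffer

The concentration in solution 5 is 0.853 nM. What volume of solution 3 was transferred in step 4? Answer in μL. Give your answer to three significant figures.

10.0 μL

Step 1: 4 mL brought to 30 mL → factor 30/4 = 7.5
Step 2: 30 μL + 345 μL = 375 μL total → factor 375/30 = 12.5
Step 3: 50 μL brought to 250 μL → factor 250/50 = 5
Step 4: v brought to 50 μL → factor = 50 μL/v
Step 5: 25 μL + 0.075 mL = 100 μL total → factor 100/25 = 4
Product of known-step factors = 1875
Overall factor = 8.00 μM / (0.853 nM) = 9378.7
Step-4 factor = 9378.7 / 1875 = 5.002
v = 50 μL / 5.002 = 10.0 μL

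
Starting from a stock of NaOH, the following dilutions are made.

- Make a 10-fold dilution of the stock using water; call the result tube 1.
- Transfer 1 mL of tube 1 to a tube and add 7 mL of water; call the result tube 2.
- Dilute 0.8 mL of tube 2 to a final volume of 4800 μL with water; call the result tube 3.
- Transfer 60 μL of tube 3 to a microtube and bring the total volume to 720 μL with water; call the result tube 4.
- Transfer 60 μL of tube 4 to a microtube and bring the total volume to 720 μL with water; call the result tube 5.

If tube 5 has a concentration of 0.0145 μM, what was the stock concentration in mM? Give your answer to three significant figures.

1.00 mM

Step 1: 10-fold → factor 10
Step 2: 1 mL + 7 mL = 8 mL total → factor 8/1 = 8
Step 3: 0.8 mL brought to 4800 μL → factor 4.8/0.8 = 6
Step 4: 60 μL brought to 720 μL → factor 720/60 = 12
Step 5: 60 μL brought to 720 μL → factor 720/60 = 12
Overall dilution factor = 10 × 8 × 6 × 12 × 12 = 69120
Stock = 0.0145 μM × 69120 = 1002 μM = 1.00 mM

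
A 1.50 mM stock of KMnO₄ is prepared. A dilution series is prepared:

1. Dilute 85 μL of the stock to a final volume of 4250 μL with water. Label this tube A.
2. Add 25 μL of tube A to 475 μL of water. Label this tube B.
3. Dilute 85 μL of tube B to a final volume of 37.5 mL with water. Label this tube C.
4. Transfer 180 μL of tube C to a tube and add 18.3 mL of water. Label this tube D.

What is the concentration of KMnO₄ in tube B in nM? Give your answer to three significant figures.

Step 1: 85 μL brought to 4250 μL → factor 4250/85 = 50
Step 2: 25 μL + 475 μL = 500 μL total → factor 500/25 = 20
Dilution factor through tube B = 50 × 20 = 1000
[tube B] = 1.50 mM / 1000 = 0.001500 mM = 1.50 × 10^3 nM

1.50 × 10^3 nM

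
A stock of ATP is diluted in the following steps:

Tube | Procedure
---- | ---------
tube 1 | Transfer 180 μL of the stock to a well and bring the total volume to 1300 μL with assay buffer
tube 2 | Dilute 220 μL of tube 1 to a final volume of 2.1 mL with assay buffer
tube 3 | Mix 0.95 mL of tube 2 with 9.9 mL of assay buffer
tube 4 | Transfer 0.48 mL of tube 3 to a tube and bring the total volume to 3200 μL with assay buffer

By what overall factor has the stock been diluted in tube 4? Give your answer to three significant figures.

Step 1: 180 μL brought to 1300 μL → factor 1300/180 = 7.2222
Step 2: 220 μL brought to 2.1 mL → factor 2100/220 = 9.5455
Step 3: 0.95 mL + 9.9 mL = 10.85 mL total → factor 10.85/0.95 = 11.421
Step 4: 0.48 mL brought to 3200 μL → factor 3.2/0.48 = 6.6667
Overall dilution factor = 7.2222 × 9.5455 × 11.421 × 6.6667 = 5249.1

5.25 × 10^3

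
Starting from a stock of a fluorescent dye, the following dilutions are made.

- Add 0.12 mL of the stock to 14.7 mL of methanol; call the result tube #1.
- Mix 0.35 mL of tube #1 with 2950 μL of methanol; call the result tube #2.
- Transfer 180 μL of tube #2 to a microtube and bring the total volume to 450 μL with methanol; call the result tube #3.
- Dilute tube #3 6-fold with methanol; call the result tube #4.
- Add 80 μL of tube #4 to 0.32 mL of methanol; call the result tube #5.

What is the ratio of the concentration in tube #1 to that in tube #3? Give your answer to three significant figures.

Step 1: 0.12 mL + 14.7 mL = 14.82 mL total → factor 14.82/0.12 = 123.5
Step 2: 0.35 mL + 2950 μL = 3.3 mL total → factor 3.3/0.35 = 9.4286
Step 3: 180 μL brought to 450 μL → factor 450/180 = 2.5
Dilution factor to tube #1 = 123.5; to tube #3 = 2911.1
[tube #1]/[tube #3] = (factor to tube #3)/(factor to tube #1) = 2911.1/123.5 = 23.6

23.6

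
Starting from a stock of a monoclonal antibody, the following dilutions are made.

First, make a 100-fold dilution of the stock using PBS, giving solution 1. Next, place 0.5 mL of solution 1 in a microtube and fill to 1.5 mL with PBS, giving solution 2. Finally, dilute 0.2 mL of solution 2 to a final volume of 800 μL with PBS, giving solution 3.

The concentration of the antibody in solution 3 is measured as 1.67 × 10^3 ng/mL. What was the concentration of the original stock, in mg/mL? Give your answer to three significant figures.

2.00 mg/mL

Step 1: 100-fold → factor 100
Step 2: 0.5 mL brought to 1.5 mL → factor 1.5/0.5 = 3
Step 3: 0.2 mL brought to 800 μL → factor 0.8/0.2 = 4
Overall dilution factor = 100 × 3 × 4 = 1200
Stock = 1.67 × 10^3 ng/mL × 1200 = 2.004 × 10^6 ng/mL = 2.00 mg/mL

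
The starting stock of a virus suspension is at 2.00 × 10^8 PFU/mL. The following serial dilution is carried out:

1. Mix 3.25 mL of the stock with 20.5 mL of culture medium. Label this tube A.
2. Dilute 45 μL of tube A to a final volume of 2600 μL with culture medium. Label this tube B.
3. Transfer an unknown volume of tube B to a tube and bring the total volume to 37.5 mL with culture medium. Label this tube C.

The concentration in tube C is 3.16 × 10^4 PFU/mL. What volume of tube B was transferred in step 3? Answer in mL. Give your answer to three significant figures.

Step 1: 3.25 mL + 20.5 mL = 23.75 mL total → factor 23.75/3.25 = 7.3077
Step 2: 45 μL brought to 2600 μL → factor 2600/45 = 57.778
Step 3: v brought to 37.5 mL → factor = 37.5 mL/v
Product of known-step factors = 422.22
Overall factor = 2.00 × 10^8 PFU/mL / (3.16 × 10^4 PFU/mL) = 6329.1
Step-3 factor = 6329.1 / 422.22 = 14.99
v = 37.5 mL / 14.99 = 2.50 mL

2.50 mL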